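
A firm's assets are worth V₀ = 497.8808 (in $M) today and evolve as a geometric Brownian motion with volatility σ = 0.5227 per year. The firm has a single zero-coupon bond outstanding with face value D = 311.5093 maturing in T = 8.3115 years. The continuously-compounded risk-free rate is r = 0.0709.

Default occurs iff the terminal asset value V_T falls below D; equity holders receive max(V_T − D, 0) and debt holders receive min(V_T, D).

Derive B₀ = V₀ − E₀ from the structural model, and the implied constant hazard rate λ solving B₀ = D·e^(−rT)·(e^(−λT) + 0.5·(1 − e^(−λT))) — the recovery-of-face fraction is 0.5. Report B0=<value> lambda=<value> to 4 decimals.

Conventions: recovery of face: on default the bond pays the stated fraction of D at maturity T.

B0=119.0856 lambda=0.1170

Equity is a call on the firm's assets struck at D = 311.5093:
d₁ = [ln(V₀/D) + (r + σ²/2)T] / (σ√T)
   = [ln(497.8808/311.5093) + (0.0709 + 0.5·0.5227²)·8.3115] / (0.5227·√8.3115)
   = [0.468931 + 1.724700] / 1.506927 = 1.455698
d₂ = d₁ − σ√T = 1.455698 − 1.506927 = -0.051228
N(d₁) = 0.927262,  N(d₂) = 0.479572,  e^(−rT) = 0.554724
E₀ = V₀·N(d₁) − D·e^(−rT)·N(d₂)
   = 497.8808·0.927262 − 311.5093·0.554724·0.479572 = 378.795210
B₀ = V₀ − E₀ = 497.8808 − 378.795210 = 119.085590
e^(−λT) = (B₀·e^(rT)/D − 0.5)/(1 − 0.5) = (119.0856·1.802700/311.5093 − 0.5)/0.5 = 0.37829317
λ = −ln(0.37829317)/8.3115 = 0.116957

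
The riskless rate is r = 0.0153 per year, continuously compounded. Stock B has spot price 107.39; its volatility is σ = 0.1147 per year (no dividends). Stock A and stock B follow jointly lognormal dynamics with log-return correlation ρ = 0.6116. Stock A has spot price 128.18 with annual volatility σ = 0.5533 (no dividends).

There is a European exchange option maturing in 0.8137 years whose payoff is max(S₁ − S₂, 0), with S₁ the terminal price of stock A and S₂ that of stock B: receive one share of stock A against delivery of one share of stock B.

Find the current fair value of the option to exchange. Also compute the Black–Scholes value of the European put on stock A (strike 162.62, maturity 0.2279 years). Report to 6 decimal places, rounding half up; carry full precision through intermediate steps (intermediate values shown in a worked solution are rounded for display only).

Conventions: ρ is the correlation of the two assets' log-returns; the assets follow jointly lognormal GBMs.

σ_eff = √(σ₁² + σ₂² − 2ρσ₁σ₂) = √(0.5533² + 0.1147² − 2·0.6116·0.5533·0.1147) = 0.491598
d₁ = (ln(S₁/S₂) + (q₂ − q₁ + σ_eff²/2)T) / (σ_eff√T) = (ln(128.18/107.39) + (0.0 − 0.0 + 0.120834)·0.8137) / 0.443447 = 0.620798
d₂ = d₁ − σ_eff√T = 0.620798 − 0.443447 = 0.177351
N(d₁) = 0.732634,  N(d₂) = 0.570383
V = S₁·e^{−q₁T}·N(d₁) − S₂·e^{−q₂T}·N(d₂) = 93.908991 − 61.253484 = 32.655508
[vanilla: stock A put K=162.62]
σ√T = 0.5533·√0.2279 = 0.264139
d₁ = (ln(S/K) + (r+σ²/2)T) / (σ√T) = (ln(128.18/162.62) + (0.0153+0.5533²/2)·0.2279) / 0.264139 = (-0.237981 + 0.038372) / 0.264139 = -0.755696
d₂ = d₁ − σ√T = -0.755696 − 0.264139 = -1.019836
e^{−rT} = 0.996519
N(−d₁) = 0.775084,  N(−d₂) = 0.846097
price = K·e^{−rT}·N(−d₂) − S·N(−d₁) = 137.113329 − 99.350317 = 37.763012

exchange price = 32.655508
price(stock A put K=162.62) = 37.763012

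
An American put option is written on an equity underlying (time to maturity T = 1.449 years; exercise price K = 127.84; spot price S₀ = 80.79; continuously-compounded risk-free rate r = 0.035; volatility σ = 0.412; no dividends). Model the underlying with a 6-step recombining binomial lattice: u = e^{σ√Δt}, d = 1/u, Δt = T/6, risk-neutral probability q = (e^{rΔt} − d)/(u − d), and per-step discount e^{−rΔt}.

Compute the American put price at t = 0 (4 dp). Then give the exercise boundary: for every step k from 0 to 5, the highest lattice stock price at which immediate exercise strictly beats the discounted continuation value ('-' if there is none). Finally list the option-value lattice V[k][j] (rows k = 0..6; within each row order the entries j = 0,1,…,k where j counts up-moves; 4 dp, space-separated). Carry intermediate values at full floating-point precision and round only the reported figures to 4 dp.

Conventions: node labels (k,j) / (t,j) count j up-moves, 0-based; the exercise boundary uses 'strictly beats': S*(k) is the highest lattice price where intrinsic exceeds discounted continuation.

params: Δt=0.24150 u=1.22442 d=0.81671 q=0.47037 e^(-rΔt)=0.99158
t_6 payoffs: 103.8642 91.8953 73.9515 47.0500 6.7192 0.0000 0.0000
t_5: node(5,0) S=29.3565 payoff=98.4835 vs cont=97.4075 → 98.4835 [stop]  node(5,1) S=44.0115 payoff=83.8285 vs cont=82.7525 → 83.8285 [stop]  node(5,2) S=65.9822 payoff=61.8578 vs cont=60.7818 → 61.8578 [stop]  node(5,3) S=98.9209 payoff=28.9191 vs cont=27.8430 → 28.9191 [stop]  node(5,4) S=148.3028 payoff=0.0000 vs cont=3.5287 → 3.5287 [wait]  node(5,5) S=222.3365 payoff=0.0000 vs cont=0.0000 → 0.0000 [wait]  ⇒ S*(5)=98.9209
t_4: node(4,0) S=35.9447 payoff=91.8953 vs cont=90.8193 → 91.8953 [stop]  node(4,1) S=53.8885 payoff=73.9515 vs cont=72.8755 → 73.9515 [stop]  node(4,2) S=80.7900 payoff=47.0500 vs cont=45.9740 → 47.0500 [stop]  node(4,3) S=121.1208 payoff=6.7192 vs cont=16.8332 → 16.8332 [wait]  node(4,4) S=181.5850 payoff=0.0000 vs cont=1.8532 → 1.8532 [wait]  ⇒ S*(4)=80.7900
t_3: node(3,0) S=44.0115 payoff=83.8285 vs cont=82.7525 → 83.8285 [stop]  node(3,1) S=65.9822 payoff=61.8578 vs cont=60.7818 → 61.8578 [stop]  node(3,2) S=98.9209 payoff=28.9191 vs cont=32.5604 → 32.5604 [wait]  node(3,3) S=148.3028 payoff=0.0000 vs cont=9.7046 → 9.7046 [wait]  ⇒ S*(3)=65.9822
t_2: node(2,0) S=53.8885 payoff=73.9515 vs cont=72.8755 → 73.9515 [stop]  node(2,1) S=80.7900 payoff=47.0500 vs cont=47.6724 → 47.6724 [wait]  node(2,2) S=121.1208 payoff=6.7192 vs cont=21.6260 → 21.6260 [wait]  ⇒ S*(2)=53.8885
t_1: node(1,0) S=65.9822 payoff=61.8578 vs cont=61.0720 → 61.8578 [stop]  node(1,1) S=98.9209 payoff=28.9191 vs cont=35.1227 → 35.1227 [wait]  ⇒ S*(1)=65.9822
t_0: node(0,0) S=80.7900 payoff=47.0500 vs cont=48.8675 → 48.8675 [wait]  ⇒ S*(0)=-

price = 48.8675
boundary = - 65.9822 53.8885 65.9822 80.7900 98.9209
tree:
48.8675
61.8578 35.1227
73.9515 47.6724 21.6260
83.8285 61.8578 32.5604 9.7046
91.8953 73.9515 47.0500 16.8332 1.8532
98.4835 83.8285 61.8578 28.9191 3.5287 0.0000
103.8642 91.8953 73.9515 47.0500 6.7192 0.0000 0.0000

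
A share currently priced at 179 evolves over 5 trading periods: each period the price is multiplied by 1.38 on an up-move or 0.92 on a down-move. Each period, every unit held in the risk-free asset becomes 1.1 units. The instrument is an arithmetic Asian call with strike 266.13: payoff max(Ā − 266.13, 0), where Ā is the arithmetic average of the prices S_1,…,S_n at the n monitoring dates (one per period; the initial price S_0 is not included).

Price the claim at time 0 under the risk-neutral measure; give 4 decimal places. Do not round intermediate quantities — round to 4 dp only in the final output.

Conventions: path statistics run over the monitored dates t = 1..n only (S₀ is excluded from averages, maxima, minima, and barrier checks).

price = 13.1443

No-arbitrage gives p* = (R−d)/(u−d) = 0.3913: enumerate every path, weight its payoff by its p*-probability, and discount by R^5.
Enumerate all 2^5 = 32 price paths (U = up ×1.38, D = down ×0.92); each path with k up-moves has probability p*^k·(1−p*)^(5−k).
DDDDD: Ā=140.3561, payoff=0.0000, prob=0.083560
UDDDD: Ā=210.5342, payoff=0.0000, prob=0.053717
DUDDD: Ā=194.0662, payoff=0.0000, prob=0.053717
UUDDD: Ā=291.0993, payoff=24.9693, prob=0.034533
DDUDD: Ā=178.9156, payoff=0.0000, prob=0.053717
UDUDD: Ā=268.3735, payoff=2.2435, prob=0.034533
DUUDD: Ā=251.9055, payoff=0.0000, prob=0.034533
UUUDD: Ā=377.8582, payoff=111.7282, prob=0.022200
DDDUD: Ā=164.9771, payoff=0.0000, prob=0.053717
UDDUD: Ā=247.4657, payoff=0.0000, prob=0.034533
DUDUD: Ā=230.9977, payoff=0.0000, prob=0.034533
UUDUD: Ā=346.4965, payoff=80.3665, prob=0.022200
DDUUD: Ā=215.8471, payoff=0.0000, prob=0.034533
UDUUD: Ā=323.7707, payoff=57.6407, prob=0.022200
DUUUD: Ā=307.3027, payoff=41.1727, prob=0.022200
UUUUD: Ā=460.9541, payoff=194.8241, prob=0.014271
DDDDU: Ā=152.1537, payoff=0.0000, prob=0.053717
UDDDU: Ā=228.2305, payoff=0.0000, prob=0.034533
DUDDU: Ā=211.7625, payoff=0.0000, prob=0.034533
UUDDU: Ā=317.6438, payoff=51.5138, prob=0.022200
DDUDU: Ā=196.6120, payoff=0.0000, prob=0.034533
UDUDU: Ā=294.9180, payoff=28.7880, prob=0.022200
DUUDU: Ā=278.4500, payoff=12.3200, prob=0.022200
UUUDU: Ā=417.6750, payoff=151.5450, prob=0.014271
DDDUU: Ā=182.6735, payoff=0.0000, prob=0.034533
UDDUU: Ā=274.0102, payoff=7.8802, prob=0.022200
DUDUU: Ā=257.5422, payoff=0.0000, prob=0.022200
UUDUU: Ā=386.3133, payoff=120.1833, prob=0.014271
DDUUU: Ā=242.3916, payoff=0.0000, prob=0.022200
UDUUU: Ā=363.5875, payoff=97.4575, prob=0.014271
DUUUU: Ā=347.1195, payoff=80.9895, prob=0.014271
UUUUU: Ā=520.6792, payoff=254.5492, prob=0.009174
Price = Σ prob·payoff / R^5 = 21.169055 / 1.610510 = 13.1443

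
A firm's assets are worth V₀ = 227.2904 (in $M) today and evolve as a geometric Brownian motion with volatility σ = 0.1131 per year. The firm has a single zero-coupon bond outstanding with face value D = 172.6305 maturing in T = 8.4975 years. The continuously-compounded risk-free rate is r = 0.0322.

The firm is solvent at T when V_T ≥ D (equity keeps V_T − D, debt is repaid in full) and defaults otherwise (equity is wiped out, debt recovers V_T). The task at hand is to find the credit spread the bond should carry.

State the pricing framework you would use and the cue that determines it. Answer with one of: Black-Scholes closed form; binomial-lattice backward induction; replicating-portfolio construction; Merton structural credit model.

Key observation: a levered firm with one bullet debt due at 8.4975 years is the canonical structural-credit setup: equity is a call on the firm's assets struck at the face value.

framework: Merton structural credit model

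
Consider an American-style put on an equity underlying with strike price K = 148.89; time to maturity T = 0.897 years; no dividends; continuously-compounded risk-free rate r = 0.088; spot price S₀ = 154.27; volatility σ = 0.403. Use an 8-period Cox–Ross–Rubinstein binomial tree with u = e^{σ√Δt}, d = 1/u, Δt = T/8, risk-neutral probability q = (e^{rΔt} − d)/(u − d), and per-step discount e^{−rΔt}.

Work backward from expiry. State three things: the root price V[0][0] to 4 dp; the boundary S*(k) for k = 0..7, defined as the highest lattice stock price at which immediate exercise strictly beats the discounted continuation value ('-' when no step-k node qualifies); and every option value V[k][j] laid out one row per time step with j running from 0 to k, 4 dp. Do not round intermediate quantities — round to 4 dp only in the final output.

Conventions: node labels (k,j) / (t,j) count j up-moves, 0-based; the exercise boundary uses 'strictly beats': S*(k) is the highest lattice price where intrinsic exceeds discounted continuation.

price = 15.6957
boundary = - - - 102.9115 89.9204 102.9115 117.7795 102.9115
tree:
15.6957
23.2262 8.5628
33.2885 13.7396 3.6153
45.9785 21.4034 6.4364 0.8985
58.9696 32.1239 11.2304 1.8255 0.0000
70.3208 45.9785 19.0648 3.7091 0.0000 0.0000
80.2390 58.9696 31.1105 7.5361 0.0000 0.0000 0.0000
88.9052 70.3208 45.9785 15.3118 0.0000 0.0000 0.0000 0.0000
96.4775 80.2390 58.9696 31.1105 0.0000 0.0000 0.0000 0.0000 0.0000

params: Δt=0.11213 u=1.14447 d=0.87376 q=0.50294 e^(-rΔt)=0.99018
t_8 payoffs: 96.4775 80.2390 58.9696 31.1105 0.0000 0.0000 0.0000 0.0000 0.0000
t_7: node(7,0) S=59.9848 payoff=88.9052 vs cont=87.4434 → 88.9052 [stop]  node(7,1) S=78.5692 payoff=70.3208 vs cont=68.8589 → 70.3208 [stop]  node(7,2) S=102.9115 payoff=45.9785 vs cont=44.5166 → 45.9785 [stop]  node(7,3) S=134.7956 payoff=14.0944 vs cont=15.3118 → 15.3118 [wait]  node(7,4) S=176.5580 payoff=0.0000 vs cont=0.0000 → 0.0000 [wait]  node(7,5) S=231.2591 payoff=0.0000 vs cont=0.0000 → 0.0000 [wait]  node(7,6) S=302.9078 payoff=0.0000 vs cont=0.0000 → 0.0000 [wait]  node(7,7) S=396.7547 payoff=0.0000 vs cont=0.0000 → 0.0000 [wait]  ⇒ S*(7)=102.9115
t_6: node(6,0) S=68.6510 payoff=80.2390 vs cont=78.7772 → 80.2390 [stop]  node(6,1) S=89.9204 payoff=58.9696 vs cont=57.5077 → 58.9696 [stop]  node(6,2) S=117.7795 payoff=31.1105 vs cont=30.2548 → 31.1105 [stop]  node(6,3) S=154.2700 payoff=0.0000 vs cont=7.5361 → 7.5361 [wait]  node(6,4) S=202.0659 payoff=0.0000 vs cont=0.0000 → 0.0000 [wait]  node(6,5) S=264.6700 payoff=0.0000 vs cont=0.0000 → 0.0000 [wait]  node(6,6) S=346.6700 payoff=0.0000 vs cont=0.0000 → 0.0000 [wait]  ⇒ S*(6)=117.7795
t_5: node(5,0) S=78.5692 payoff=70.3208 vs cont=68.8589 → 70.3208 [stop]  node(5,1) S=102.9115 payoff=45.9785 vs cont=44.5166 → 45.9785 [stop]  node(5,2) S=134.7956 payoff=14.0944 vs cont=19.0648 → 19.0648 [wait]  node(5,3) S=176.5580 payoff=0.0000 vs cont=3.7091 → 3.7091 [wait]  node(5,4) S=231.2591 payoff=0.0000 vs cont=0.0000 → 0.0000 [wait]  node(5,5) S=302.9078 payoff=0.0000 vs cont=0.0000 → 0.0000 [wait]  ⇒ S*(5)=102.9115
t_4: node(4,0) S=89.9204 payoff=58.9696 vs cont=57.5077 → 58.9696 [stop]  node(4,1) S=117.7795 payoff=31.1105 vs cont=32.1239 → 32.1239 [wait]  node(4,2) S=154.2700 payoff=0.0000 vs cont=11.2304 → 11.2304 [wait]  node(4,3) S=202.0659 payoff=0.0000 vs cont=1.8255 → 1.8255 [wait]  node(4,4) S=264.6700 payoff=0.0000 vs cont=0.0000 → 0.0000 [wait]  ⇒ S*(4)=89.9204
t_3: node(3,0) S=102.9115 payoff=45.9785 vs cont=45.0213 → 45.9785 [stop]  node(3,1) S=134.7956 payoff=14.0944 vs cont=21.4034 → 21.4034 [wait]  node(3,2) S=176.5580 payoff=0.0000 vs cont=6.4364 → 6.4364 [wait]  node(3,3) S=231.2591 payoff=0.0000 vs cont=0.8985 → 0.8985 [wait]  ⇒ S*(3)=102.9115
t_2: node(2,0) S=117.7795 payoff=31.1105 vs cont=33.2885 → 33.2885 [wait]  node(2,1) S=154.2700 payoff=0.0000 vs cont=13.7396 → 13.7396 [wait]  node(2,2) S=202.0659 payoff=0.0000 vs cont=3.6153 → 3.6153 [wait]  ⇒ S*(2)=-
t_1: node(1,0) S=134.7956 payoff=14.0944 vs cont=23.2262 → 23.2262 [wait]  node(1,1) S=176.5580 payoff=0.0000 vs cont=8.5628 → 8.5628 [wait]  ⇒ S*(1)=-
t_0: node(0,0) S=154.2700 payoff=0.0000 vs cont=15.6957 → 15.6957 [wait]  ⇒ S*(0)=-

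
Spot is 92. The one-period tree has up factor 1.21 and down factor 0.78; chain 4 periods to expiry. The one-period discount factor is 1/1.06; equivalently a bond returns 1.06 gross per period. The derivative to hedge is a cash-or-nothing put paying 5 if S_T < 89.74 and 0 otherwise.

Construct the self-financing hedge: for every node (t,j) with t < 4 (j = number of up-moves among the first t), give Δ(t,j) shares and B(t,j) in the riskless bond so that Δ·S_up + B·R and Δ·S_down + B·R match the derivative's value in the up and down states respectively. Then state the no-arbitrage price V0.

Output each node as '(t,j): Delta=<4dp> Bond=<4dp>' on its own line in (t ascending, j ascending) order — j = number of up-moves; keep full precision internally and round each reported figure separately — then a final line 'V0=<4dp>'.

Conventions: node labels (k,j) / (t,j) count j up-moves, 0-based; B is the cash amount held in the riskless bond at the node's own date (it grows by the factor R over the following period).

Arbitrage-free pricing uses the up-move probability p* = (R−d)/(u−d) = 0.6512, discounting each step at R = 1.06.
At maturity the claim pays: V(4,0)=5.0000, V(4,1)=5.0000, V(4,2)=5.0000, V(4,3)=0.0000, V(4,4)=0.0000
(3,0): S=43.6588. Δ = (V_up−V_dn)/(S_up−S_dn) = (5.0000−5.0000)/(52.8271−34.0539) = 0.0000. V = [p*·5.0000 + (1−p*)·5.0000]/1.06 = 4.7170. B = V − Δ·S = 4.7170.
(3,1): S=67.7271. Δ = (V_up−V_dn)/(S_up−S_dn) = (5.0000−5.0000)/(81.9498−52.8271) = 0.0000. V = [p*·5.0000 + (1−p*)·5.0000]/1.06 = 4.7170. B = V − Δ·S = 4.7170.
(3,2): S=105.0638. Δ = (V_up−V_dn)/(S_up−S_dn) = (0.0000−5.0000)/(127.1272−81.9498) = -0.1107. V = [p*·0.0000 + (1−p*)·5.0000]/1.06 = 1.6455. B = V − Δ·S = 13.2734.
(3,3): S=162.9836. Δ = (V_up−V_dn)/(S_up−S_dn) = (0.0000−0.0000)/(197.2102−127.1272) = 0.0000. V = [p*·0.0000 + (1−p*)·0.0000]/1.06 = 0.0000. B = V − Δ·S = 0.0000.
(2,0): S=55.9728. Δ = (V_up−V_dn)/(S_up−S_dn) = (4.7170−4.7170)/(67.7271−43.6588) = 0.0000. V = [p*·4.7170 + (1−p*)·4.7170]/1.06 = 4.4500. B = V − Δ·S = 4.4500.
(2,1): S=86.8296. Δ = (V_up−V_dn)/(S_up−S_dn) = (1.6455−4.7170)/(105.0638−67.7271) = -0.0823. V = [p*·1.6455 + (1−p*)·4.7170]/1.06 = 2.5631. B = V − Δ·S = 9.7062.
(2,2): S=134.6972. Δ = (V_up−V_dn)/(S_up−S_dn) = (0.0000−1.6455)/(162.9836−105.0638) = -0.0284. V = [p*·0.0000 + (1−p*)·1.6455]/1.06 = 0.5415. B = V − Δ·S = 4.3682.
(1,0): S=71.7600. Δ = (V_up−V_dn)/(S_up−S_dn) = (2.5631−4.4500)/(86.8296−55.9728) = -0.0611. V = [p*·2.5631 + (1−p*)·4.4500]/1.06 = 3.0390. B = V − Δ·S = 7.4270.
(1,1): S=111.3200. Δ = (V_up−V_dn)/(S_up−S_dn) = (0.5415−2.5631)/(134.6972−86.8296) = -0.0422. V = [p*·0.5415 + (1−p*)·2.5631]/1.06 = 1.1762. B = V − Δ·S = 5.8776.
(0,0): S=92.0000. Δ = (V_up−V_dn)/(S_up−S_dn) = (1.1762−3.0390)/(111.3200−71.7600) = -0.0471. V = [p*·1.1762 + (1−p*)·3.0390]/1.06 = 1.7226. B = V − Δ·S = 6.0548.
As a check, the time-0 holding Δ(0,0)·S0 + B(0,0) comes to 1.7226 — exactly V0.

(0,0): Delta=-0.0471 Bond=6.0548
(1,0): Delta=-0.0611 Bond=7.4270
(1,1): Delta=-0.0422 Bond=5.8776
(2,0): Delta=0.0000 Bond=4.4500
(2,1): Delta=-0.0823 Bond=9.7062
(2,2): Delta=-0.0284 Bond=4.3682
(3,0): Delta=0.0000 Bond=4.7170
(3,1): Delta=0.0000 Bond=4.7170
(3,2): Delta=-0.1107 Bond=13.2734
(3,3): Delta=0.0000 Bond=0.0000
V0=1.7226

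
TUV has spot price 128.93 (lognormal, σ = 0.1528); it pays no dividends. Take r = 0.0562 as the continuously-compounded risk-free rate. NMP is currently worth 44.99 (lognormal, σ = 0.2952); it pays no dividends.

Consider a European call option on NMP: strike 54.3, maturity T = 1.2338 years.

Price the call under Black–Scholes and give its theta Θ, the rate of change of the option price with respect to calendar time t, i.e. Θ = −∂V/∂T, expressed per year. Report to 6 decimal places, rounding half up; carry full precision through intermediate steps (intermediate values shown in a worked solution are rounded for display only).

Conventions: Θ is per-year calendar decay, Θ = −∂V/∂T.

price = 3.791936
Θ = -3.191125

σ√T = 0.2952·√1.2338 = 0.327898
d₁ = (ln(S/K) + (r+σ²/2)T) / (σ√T) = (ln(44.99/54.3) + (0.0562+0.2952²/2)·1.2338) / 0.327898 = (-0.188084 + 0.123098) / 0.327898 = -0.198189
d₂ = d₁ − σ√T = -0.198189 − 0.327898 = -0.526087
e^{−rT} = 0.933010
N(d₁) = 0.421448,  N(d₂) = 0.299414
Call price V = S·N(d₁) − K·e^{−rT}·N(d₂) = 18.960966 − 15.169030 = 3.791936
φ(d₁) = (1/√(2π))·e^{−d₁²/2} = 0.391184
Θ = −S·φ(d₁)·σ/(2√T) − r·K·e^{−rT}·N(d₂) = −2.338626 − 0.852499 = -3.191125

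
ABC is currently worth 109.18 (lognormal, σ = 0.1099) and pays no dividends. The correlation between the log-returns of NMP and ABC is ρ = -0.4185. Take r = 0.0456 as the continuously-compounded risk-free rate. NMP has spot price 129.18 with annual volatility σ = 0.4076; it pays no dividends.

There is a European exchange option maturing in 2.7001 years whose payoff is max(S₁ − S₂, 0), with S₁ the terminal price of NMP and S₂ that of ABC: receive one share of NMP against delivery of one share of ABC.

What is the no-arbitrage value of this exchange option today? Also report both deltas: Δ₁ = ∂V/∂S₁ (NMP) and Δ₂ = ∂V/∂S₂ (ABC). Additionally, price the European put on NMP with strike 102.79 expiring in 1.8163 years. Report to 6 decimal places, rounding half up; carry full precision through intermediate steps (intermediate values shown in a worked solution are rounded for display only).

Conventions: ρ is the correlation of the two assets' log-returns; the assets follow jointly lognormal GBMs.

σ_eff = √(σ₁² + σ₂² − 2ρσ₁σ₂) = √(0.4076² + 0.1099² − 2·-0.4185·0.4076·0.1099) = 0.464445
d₁ = (ln(S₁/S₂) + (q₂ − q₁ + σ_eff²/2)T) / (σ_eff√T) = (ln(129.18/109.18) + (0.0 − 0.0 + 0.107855)·2.7001) / 0.763176 = 0.601994
d₂ = d₁ − σ_eff√T = 0.601994 − 0.763176 = -0.161181
N(d₁) = 0.726411,  N(d₂) = 0.435975
V = S₁·e^{−q₁T}·N(d₁) − S₂·e^{−q₂T}·N(d₂) = 93.837778 − 47.599787 = 46.237991
Δ₁ = e^{−q₁T}·N(d₁) = 0.726411;  Δ₂ = −e^{−q₂T}·N(d₂) = -0.435975
[vanilla: NMP put K=102.79]
σ√T = 0.4076·√1.8163 = 0.549323
d₁ = (ln(S/K) + (r+σ²/2)T) / (σ√T) = (ln(129.18/102.79) + (0.0456+0.4076²/2)·1.8163) / 0.549323 = (0.228519 + 0.233701) / 0.549323 = 0.841435
d₂ = d₁ − σ√T = 0.841435 − 0.549323 = 0.292112
e^{−rT} = 0.920514
N(−d₁) = 0.200052,  N(−d₂) = 0.385100
price = K·e^{−rT}·N(−d₂) − S·N(−d₁) = 36.438055 − 25.842722 = 10.595333

exchange price = 46.237991
Δ1 = 0.726411
Δ2 = -0.435975
price(NMP put K=102.79) = 10.595333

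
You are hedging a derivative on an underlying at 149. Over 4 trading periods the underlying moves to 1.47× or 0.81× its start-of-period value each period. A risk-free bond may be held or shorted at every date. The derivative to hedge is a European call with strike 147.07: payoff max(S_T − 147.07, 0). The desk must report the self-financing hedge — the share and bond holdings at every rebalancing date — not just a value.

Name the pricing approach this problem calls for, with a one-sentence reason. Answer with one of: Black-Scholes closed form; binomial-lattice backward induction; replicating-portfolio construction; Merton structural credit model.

Key observation: what is demanded is not a single number but the (Δ, B) position at each node of the 1.47/0.81 tree starting at 149; constructing those positions is the replicating-portfolio method.

framework: replicating-portfolio construction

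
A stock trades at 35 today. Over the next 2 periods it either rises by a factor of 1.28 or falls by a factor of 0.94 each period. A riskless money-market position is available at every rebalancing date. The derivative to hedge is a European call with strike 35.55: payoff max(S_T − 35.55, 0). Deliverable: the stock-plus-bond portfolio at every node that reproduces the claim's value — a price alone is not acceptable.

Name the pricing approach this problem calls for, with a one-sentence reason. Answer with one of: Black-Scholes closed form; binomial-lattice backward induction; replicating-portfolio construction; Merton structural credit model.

Key observation: what is demanded is not a single number but the (Δ, B) position at each node of the 1.28/0.94 tree starting at 35; constructing those positions is the replicating-portfolio method.

framework: replicating-portfolio construction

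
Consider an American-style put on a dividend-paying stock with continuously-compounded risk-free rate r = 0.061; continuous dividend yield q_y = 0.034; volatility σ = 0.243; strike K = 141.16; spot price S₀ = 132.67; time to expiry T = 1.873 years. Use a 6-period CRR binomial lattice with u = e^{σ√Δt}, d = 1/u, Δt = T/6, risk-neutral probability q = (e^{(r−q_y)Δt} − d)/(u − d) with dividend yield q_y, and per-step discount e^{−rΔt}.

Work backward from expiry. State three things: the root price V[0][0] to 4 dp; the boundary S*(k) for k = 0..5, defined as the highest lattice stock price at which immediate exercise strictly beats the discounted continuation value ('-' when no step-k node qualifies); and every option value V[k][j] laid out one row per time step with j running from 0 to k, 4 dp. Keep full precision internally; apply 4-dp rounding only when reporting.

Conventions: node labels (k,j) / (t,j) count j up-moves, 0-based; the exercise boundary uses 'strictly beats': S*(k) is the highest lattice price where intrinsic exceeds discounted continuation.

Δt=0.31217, u=1.14542, d=0.87304, q=0.49719, disc=e^(-rΔt)=0.98114
k=6 terminal: V=max(K-S,0) → 82.4122 64.0841 40.0380 8.4900 0.0000 0.0000 0.0000
k=5: j=0 S=67.2907 intr=73.8693 cont=71.9172 V=73.8693[EX]; j=1 S=88.2840 intr=52.8760 cont=51.1455 V=52.8760[EX]; j=2 S=115.8268 intr=25.3332 cont=23.8935 V=25.3332[EX]; j=3 S=151.9625 intr=0.0000 cont=4.1884 V=4.1884[hold]; j=4 S=199.3717 intr=0.0000 cont=0.0000 V=0.0000[hold]; j=5 S=261.5716 intr=0.0000 cont=0.0000 V=0.0000[hold]  S*(5)=115.8268
k=4: j=0 S=77.0759 intr=64.0841 cont=62.2353 V=64.0841[EX]; j=1 S=101.1220 intr=40.0380 cont=38.4431 V=40.0380[EX]; j=2 S=132.6700 intr=8.4900 cont=14.5407 V=14.5407[hold]; j=3 S=174.0604 intr=0.0000 cont=2.0663 V=2.0663[hold]; j=4 S=228.3637 intr=0.0000 cont=0.0000 V=0.0000[hold]  S*(4)=101.1220
k=3: j=0 S=88.2840 intr=52.8760 cont=51.1455 V=52.8760[EX]; j=1 S=115.8268 intr=25.3332 cont=26.8451 V=26.8451[hold]; j=2 S=151.9625 intr=0.0000 cont=8.1813 V=8.1813[hold]; j=3 S=199.3717 intr=0.0000 cont=1.0193 V=1.0193[hold]  S*(3)=88.2840
k=2: j=0 S=101.1220 intr=40.0380 cont=39.1806 V=40.0380[EX]; j=1 S=132.6700 intr=8.4900 cont=17.2344 V=17.2344[hold]; j=2 S=174.0604 intr=0.0000 cont=4.5333 V=4.5333[hold]  S*(2)=101.1220
k=1: j=0 S=115.8268 intr=25.3332 cont=28.1590 V=28.1590[hold]; j=1 S=151.9625 intr=0.0000 cont=10.7137 V=10.7137[hold]  S*(1)=-
k=0: j=0 S=132.6700 intr=8.4900 cont=19.1179 V=19.1179[hold]  S*(0)=-

price = 19.1179
boundary = - - 101.1220 88.2840 101.1220 115.8268
tree:
19.1179
28.1590 10.7137
40.0380 17.2344 4.5333
52.8760 26.8451 8.1813 1.0193
64.0841 40.0380 14.5407 2.0663 0.0000
73.8693 52.8760 25.3332 4.1884 0.0000 0.0000
82.4122 64.0841 40.0380 8.4900 0.0000 0.0000 0.0000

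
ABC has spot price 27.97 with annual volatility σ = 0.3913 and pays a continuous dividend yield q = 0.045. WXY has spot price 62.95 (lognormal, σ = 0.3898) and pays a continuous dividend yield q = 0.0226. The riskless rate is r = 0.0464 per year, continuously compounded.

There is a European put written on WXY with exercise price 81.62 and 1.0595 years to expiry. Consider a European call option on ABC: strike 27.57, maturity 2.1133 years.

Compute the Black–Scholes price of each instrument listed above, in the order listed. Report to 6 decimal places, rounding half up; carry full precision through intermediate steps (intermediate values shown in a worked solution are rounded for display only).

price(WXY put K=81.62) = 20.988632
price(ABC call K=27.57) = 5.867102

[WXY put K=81.62]
σ√T = 0.3898·√1.0595 = 0.401229
d₁ = (ln(S/K) + (r−q+σ²/2)T) / (σ√T) = (ln(62.95/81.62) + (0.0464−0.0226+0.3898²/2)·1.0595) / 0.401229 = (-0.259734 + 0.105708) / 0.401229 = -0.383883
d₂ = d₁ − σ√T = -0.383883 − 0.401229 = -0.785112
e^{−rT} = 0.952028
e^{−qT} = 0.976340
N(−d₁) = 0.649468,  N(−d₂) = 0.783806
price = K·e^{−rT}·N(−d₂) − S·e^{−qT}·N(−d₁) = 60.905286 − 39.916654 = 20.988632
[ABC call K=27.57]
σ√T = 0.3913·√2.1133 = 0.568840
d₁ = (ln(S/K) + (r−q+σ²/2)T) / (σ√T) = (ln(27.97/27.57) + (0.0464−0.045+0.3913²/2)·2.1133) / 0.568840 = (0.014404 + 0.164748) / 0.568840 = 0.314944
d₂ = d₁ − σ√T = 0.314944 − 0.568840 = -0.253897
e^{−rT} = 0.906597
e^{−qT} = 0.909283
N(d₁) = 0.623598,  N(d₂) = 0.399788
price = S·e^{−qT}·N(d₁) − K·e^{−rT}·N(d₂) = 15.859746 − 9.992645 = 5.867102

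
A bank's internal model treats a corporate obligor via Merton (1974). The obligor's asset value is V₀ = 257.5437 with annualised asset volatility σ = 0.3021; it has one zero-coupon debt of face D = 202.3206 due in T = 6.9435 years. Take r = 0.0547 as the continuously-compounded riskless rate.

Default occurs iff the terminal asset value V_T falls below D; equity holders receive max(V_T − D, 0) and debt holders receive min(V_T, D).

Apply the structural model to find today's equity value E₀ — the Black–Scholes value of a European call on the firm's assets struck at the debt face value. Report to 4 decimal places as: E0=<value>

Work the structural quantities from V₀ = 257.5437 against face 202.3206:
d₁ = [ln(V₀/D) + (r + σ²/2)T] / (σ√T)
   = [ln(257.5437/202.3206) + (0.0547 + 0.5·0.3021²)·6.9435] / (0.3021·√6.9435)
   = [0.241336 + 0.696657] / 0.796049 = 1.178310
d₂ = d₁ − σ√T = 1.178310 − 0.796049 = 0.382260
N(d₁) = 0.880663,  N(d₂) = 0.648866,  e^(−rT) = 0.683992
E₀ = V₀·N(d₁) − D·e^(−rT)·N(d₂)
   = 257.5437·0.880663 − 202.3206·0.683992·0.648866 = 137.015607

E0=137.0156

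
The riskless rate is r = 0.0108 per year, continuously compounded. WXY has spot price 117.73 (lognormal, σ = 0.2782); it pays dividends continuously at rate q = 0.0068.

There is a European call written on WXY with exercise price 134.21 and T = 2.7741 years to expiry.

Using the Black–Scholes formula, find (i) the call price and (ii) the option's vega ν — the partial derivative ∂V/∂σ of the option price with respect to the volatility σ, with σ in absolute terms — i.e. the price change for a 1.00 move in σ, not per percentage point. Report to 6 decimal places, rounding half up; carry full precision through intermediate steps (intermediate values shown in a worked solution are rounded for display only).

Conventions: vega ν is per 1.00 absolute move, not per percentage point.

σ√T = 0.2782·√2.7741 = 0.463360
d₁ = (ln(S/K) + (r−q+σ²/2)T) / (σ√T) = (ln(117.73/134.21) + (0.0108−0.0068+0.2782²/2)·2.7741) / 0.463360 = (-0.131012 + 0.118447) / 0.463360 = -0.027116
d₂ = d₁ − σ√T = -0.027116 − 0.463360 = -0.490475
e^{−rT} = 0.970484
e^{−qT} = 0.981313
N(d₁) = 0.489184,  N(d₂) = 0.311899
Call price V = S·e^{−qT}·N(d₁) − K·e^{−rT}·N(d₂) = 56.515374 − 40.624395 = 15.890979
φ(d₁) = (1/√(2π))·e^{−d₁²/2} = 0.398796
ν = S·e^{−qT}·φ(d₁)·√T = 76.737231

price = 15.890979
ν = 76.737231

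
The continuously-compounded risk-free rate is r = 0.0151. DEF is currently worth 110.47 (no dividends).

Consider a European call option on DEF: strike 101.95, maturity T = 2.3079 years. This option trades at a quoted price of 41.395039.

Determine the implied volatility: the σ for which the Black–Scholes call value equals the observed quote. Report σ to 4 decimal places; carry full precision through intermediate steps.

At σ = 0.5719 the Black–Scholes value reproduces the quote:
σ√T = 0.5719·√2.3079 = 0.868818
d₁ = (ln(S/K) + (r+σ²/2)T) / (σ√T) = (ln(110.47/101.95) + (0.0151+0.5719²/2)·2.3079) / 0.868818 = (0.080261 + 0.412271) / 0.868818 = 0.566900
d₂ = d₁ − σ√T = 0.566900 − 0.868818 = -0.301917
e^{−rT} = 0.965751
N(d₁) = 0.714609,  N(d₂) = 0.381357
V = S·N(d₁) − K·e^{−rT}·N(d₂) = 78.942853 − 37.547814 = 41.395039 (matching the quote); vega is positive throughout, so no other σ reproduces this price

sigma = 0.5719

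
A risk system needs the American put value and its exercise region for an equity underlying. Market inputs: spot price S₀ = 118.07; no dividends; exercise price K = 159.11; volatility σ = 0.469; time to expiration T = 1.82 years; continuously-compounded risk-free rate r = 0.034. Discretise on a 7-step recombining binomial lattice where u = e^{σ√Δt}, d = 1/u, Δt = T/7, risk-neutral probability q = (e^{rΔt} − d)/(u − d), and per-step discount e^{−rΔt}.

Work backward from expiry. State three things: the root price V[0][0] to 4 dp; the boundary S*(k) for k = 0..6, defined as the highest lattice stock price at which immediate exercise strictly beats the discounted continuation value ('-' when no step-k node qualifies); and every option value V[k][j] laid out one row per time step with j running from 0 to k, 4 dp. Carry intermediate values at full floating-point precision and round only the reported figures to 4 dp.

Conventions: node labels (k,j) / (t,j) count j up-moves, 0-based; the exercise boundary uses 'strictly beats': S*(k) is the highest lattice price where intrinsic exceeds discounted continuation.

params: Δt=0.26000 u=1.27016 d=0.78730 q=0.45889 e^(-rΔt)=0.99120
t_7 payoffs: 136.9726 123.3955 101.4914 66.1533 9.1420 0.0000 0.0000 0.0000
t_6: node(6,0) S=28.1181 payoff=130.9919 vs cont=129.5916 → 130.9919 [stop]  node(6,1) S=45.3632 payoff=113.7468 vs cont=112.3464 → 113.7468 [stop]  node(6,2) S=73.1849 payoff=85.9251 vs cont=84.5247 → 85.9251 [stop]  node(6,3) S=118.0700 payoff=41.0400 vs cont=39.6397 → 41.0400 [stop]  node(6,4) S=190.4835 payoff=0.0000 vs cont=4.9033 → 4.9033 [wait]  node(6,5) S=307.3090 payoff=0.0000 vs cont=0.0000 → 0.0000 [wait]  node(6,6) S=495.7847 payoff=0.0000 vs cont=0.0000 → 0.0000 [wait]  ⇒ S*(6)=118.0700
t_5: node(5,0) S=35.7145 payoff=123.3955 vs cont=121.9951 → 123.3955 [stop]  node(5,1) S=57.6186 payoff=101.4914 vs cont=100.0911 → 101.4914 [stop]  node(5,2) S=92.9567 payoff=66.1533 vs cont=64.7530 → 66.1533 [stop]  node(5,3) S=149.9680 payoff=9.1420 vs cont=24.2421 → 24.2421 [wait]  node(5,4) S=241.9448 payoff=0.0000 vs cont=2.6299 → 2.6299 [wait]  node(5,5) S=390.3320 payoff=0.0000 vs cont=0.0000 → 0.0000 [wait]  ⇒ S*(5)=92.9567
t_4: node(4,0) S=45.3632 payoff=113.7468 vs cont=112.3464 → 113.7468 [stop]  node(4,1) S=73.1849 payoff=85.9251 vs cont=84.5247 → 85.9251 [stop]  node(4,2) S=118.0700 payoff=41.0400 vs cont=46.5079 → 46.5079 [wait]  node(4,3) S=190.4835 payoff=0.0000 vs cont=14.1985 → 14.1985 [wait]  node(4,4) S=307.3090 payoff=0.0000 vs cont=1.4106 → 1.4106 [wait]  ⇒ S*(4)=73.1849
t_3: node(3,0) S=57.6186 payoff=101.4914 vs cont=100.0911 → 101.4914 [stop]  node(3,1) S=92.9567 payoff=66.1533 vs cont=67.2400 → 67.2400 [wait]  node(3,2) S=149.9680 payoff=9.1420 vs cont=31.4028 → 31.4028 [wait]  node(3,3) S=241.9448 payoff=0.0000 vs cont=8.2570 → 8.2570 [wait]  ⇒ S*(3)=57.6186
t_2: node(2,0) S=73.1849 payoff=85.9251 vs cont=85.0190 → 85.9251 [stop]  node(2,1) S=118.0700 payoff=41.0400 vs cont=50.3478 → 50.3478 [wait]  node(2,2) S=190.4835 payoff=0.0000 vs cont=20.5986 → 20.5986 [wait]  ⇒ S*(2)=73.1849
t_1: node(1,0) S=92.9567 payoff=66.1533 vs cont=68.9866 → 68.9866 [wait]  node(1,1) S=149.9680 payoff=9.1420 vs cont=36.3733 → 36.3733 [wait]  ⇒ S*(1)=-
t_0: node(0,0) S=118.0700 payoff=41.0400 vs cont=53.5454 → 53.5454 [wait]  ⇒ S*(0)=-

price = 53.5454
boundary = - - 73.1849 57.6186 73.1849 92.9567 118.0700
tree:
53.5454
68.9866 36.3733
85.9251 50.3478 20.5986
101.4914 67.2400 31.4028 8.2570
113.7468 85.9251 46.5079 14.1985 1.4106
123.3955 101.4914 66.1533 24.2421 2.6299 0.0000
130.9919 113.7468 85.9251 41.0400 4.9033 0.0000 0.0000
136.9726 123.3955 101.4914 66.1533 9.1420 0.0000 0.0000 0.0000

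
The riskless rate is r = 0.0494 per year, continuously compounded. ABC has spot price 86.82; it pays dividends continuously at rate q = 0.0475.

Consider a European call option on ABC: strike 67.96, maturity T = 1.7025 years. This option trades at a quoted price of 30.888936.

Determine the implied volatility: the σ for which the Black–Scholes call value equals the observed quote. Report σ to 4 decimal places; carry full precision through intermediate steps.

At σ = 0.5804 the Black–Scholes value reproduces the quote:
σ√T = 0.5804·√1.7025 = 0.757305
d₁ = (ln(S/K) + (r−q+σ²/2)T) / (σ√T) = (ln(86.82/67.96) + (0.0494−0.0475+0.5804²/2)·1.7025) / 0.757305 = (0.244918 + 0.289990) / 0.757305 = 0.706331
d₂ = d₁ − σ√T = 0.706331 − 0.757305 = -0.050974
e^{−rT} = 0.919336
e^{−qT} = 0.922315
N(d₁) = 0.760009,  N(d₂) = 0.479673
V = S·e^{−qT}·N(d₁) − K·e^{−rT}·N(d₂) = 60.857983 − 29.969047 = 30.888936 (the quoted price), and the Black–Scholes price is strictly increasing in σ, so σ is unique

sigma = 0.5804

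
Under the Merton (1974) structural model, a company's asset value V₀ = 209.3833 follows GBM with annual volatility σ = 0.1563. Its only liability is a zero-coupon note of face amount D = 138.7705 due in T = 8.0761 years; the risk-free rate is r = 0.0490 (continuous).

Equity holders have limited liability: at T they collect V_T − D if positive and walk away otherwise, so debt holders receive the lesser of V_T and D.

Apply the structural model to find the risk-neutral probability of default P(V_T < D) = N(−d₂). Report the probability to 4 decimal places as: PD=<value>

PD=0.0554

Equity is a call on the firm's assets struck at D = 138.7705:
d₁ = [ln(V₀/D) + (r + σ²/2)T] / (σ√T)
   = [ln(209.3833/138.7705) + (0.0490 + 0.5·0.1563²)·8.0761] / (0.1563·√8.0761)
   = [0.411345 + 0.494377] / 0.444181 = 2.039084
d₂ = d₁ − σ√T = 2.039084 − 0.444181 = 1.594904
risk-neutral PD = N(−d₂) = N(-1.594904) = 0.055367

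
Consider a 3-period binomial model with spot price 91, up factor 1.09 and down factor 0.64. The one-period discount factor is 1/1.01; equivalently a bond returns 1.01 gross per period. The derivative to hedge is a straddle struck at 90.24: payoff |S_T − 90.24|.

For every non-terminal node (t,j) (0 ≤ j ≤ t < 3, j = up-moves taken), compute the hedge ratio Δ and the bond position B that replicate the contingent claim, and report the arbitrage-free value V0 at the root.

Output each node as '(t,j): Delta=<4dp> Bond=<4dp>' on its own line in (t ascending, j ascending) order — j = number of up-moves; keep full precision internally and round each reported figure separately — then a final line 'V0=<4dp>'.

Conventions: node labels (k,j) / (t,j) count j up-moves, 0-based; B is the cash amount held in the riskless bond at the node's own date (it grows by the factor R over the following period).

(0,0): Delta=-0.1064 Bond=36.0583
(1,0): Delta=-1.0000 Bond=88.4619
(1,1): Delta=0.0070 Bond=25.1664
(2,0): Delta=-1.0000 Bond=89.3465
(2,1): Delta=-1.0000 Bond=89.3465
(2,2): Delta=0.1349 Bond=11.5956
V0=26.3755

No-arbitrage ⇒ martingale measure with p* = (R−d)/(u−d) = 0.8222.
Expiry values: V(3,0)=66.3849, V(3,1)=49.6118, V(3,2)=21.0451, V(3,3)=27.6076
Node (2,0) S=37.2736: V=(p*·49.6118+(1−p*)·66.3849)/1.01=52.0729; Δ=(49.6118−66.3849)/(40.6282−23.8551)=-1.0000; B=V−Δ·S=89.3465
Node (2,1) S=63.4816: V=(p*·21.0451+(1−p*)·49.6118)/1.01=25.8649; Δ=(21.0451−49.6118)/(69.1949−40.6282)=-1.0000; B=V−Δ·S=89.3465
Node (2,2) S=108.1171: V=(p*·27.6076+(1−p*)·21.0451)/1.01=26.1792; Δ=(27.6076−21.0451)/(117.8476−69.1949)=0.1349; B=V−Δ·S=11.5956
Node (1,0) S=58.2400: V=(p*·25.8649+(1−p*)·52.0729)/1.01=30.2219; Δ=(25.8649−52.0729)/(63.4816−37.2736)=-1.0000; B=V−Δ·S=88.4619
Node (1,1) S=99.1900: V=(p*·26.1792+(1−p*)·25.8649)/1.01=25.8647; Δ=(26.1792−25.8649)/(108.1171−63.4816)=0.0070; B=V−Δ·S=25.1664
Node (0,0) S=91.0000: V=(p*·25.8647+(1−p*)·30.2219)/1.01=26.3755; Δ=(25.8647−30.2219)/(99.1900−58.2400)=-0.1064; B=V−Δ·S=36.0583
Sanity check at the root: Δ(0,0)·S0 + B(0,0) reproduces V0 = 26.3755.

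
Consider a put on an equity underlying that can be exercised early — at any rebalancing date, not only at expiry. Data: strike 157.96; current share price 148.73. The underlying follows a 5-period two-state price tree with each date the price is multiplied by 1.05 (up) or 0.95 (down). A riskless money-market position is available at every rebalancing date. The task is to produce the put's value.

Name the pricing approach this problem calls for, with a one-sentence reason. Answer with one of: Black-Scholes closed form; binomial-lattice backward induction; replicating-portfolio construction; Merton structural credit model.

framework: binomial-lattice backward induction

Key observation: an American put (K = 157.96, S₀ = 148.73) on a 5-date tree has no closed form — the optimal stopping decision is embedded and must be resolved recursively from expiry.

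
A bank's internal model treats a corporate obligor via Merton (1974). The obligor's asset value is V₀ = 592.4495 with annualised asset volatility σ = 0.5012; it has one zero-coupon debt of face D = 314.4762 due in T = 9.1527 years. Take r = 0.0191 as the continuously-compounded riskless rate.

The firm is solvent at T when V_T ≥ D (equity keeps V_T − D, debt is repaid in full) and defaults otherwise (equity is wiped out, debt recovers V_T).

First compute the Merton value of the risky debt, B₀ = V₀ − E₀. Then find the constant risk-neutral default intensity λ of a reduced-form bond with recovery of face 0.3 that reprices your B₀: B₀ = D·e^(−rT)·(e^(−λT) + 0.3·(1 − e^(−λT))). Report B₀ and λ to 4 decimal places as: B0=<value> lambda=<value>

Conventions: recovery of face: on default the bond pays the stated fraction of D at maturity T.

B0=166.7542 lambda=0.0816

Equity is a call on the firm's assets struck at D = 314.4762:
d₁ = [ln(V₀/D) + (r + σ²/2)T] / (σ√T)
   = [ln(592.4495/314.4762) + (0.0191 + 0.5·0.5012²)·9.1527] / (0.5012·√9.1527)
   = [0.633357 + 1.324402] / 1.516302 = 1.291141
d₂ = d₁ − σ√T = 1.291141 − 1.516302 = -0.225161
N(d₁) = 0.901673,  N(d₂) = 0.410927,  e^(−rT) = 0.839611
E₀ = V₀·N(d₁) − D·e^(−rT)·N(d₂)
   = 592.4495·0.901673 − 314.4762·0.839611·0.410927 = 425.695257
B₀ = V₀ − E₀ = 592.4495 − 425.695257 = 166.754243
e^(−λT) = (B₀·e^(rT)/D − 0.3)/(1 − 0.3) = (166.7542·1.191028/314.4762 − 0.3)/0.7 = 0.47364936
λ = −ln(0.47364936)/9.1527 = 0.081647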